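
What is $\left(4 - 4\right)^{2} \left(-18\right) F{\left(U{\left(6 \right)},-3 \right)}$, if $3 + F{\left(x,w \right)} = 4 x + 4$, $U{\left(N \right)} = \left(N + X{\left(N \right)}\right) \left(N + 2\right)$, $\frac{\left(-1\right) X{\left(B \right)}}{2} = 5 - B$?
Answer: $0$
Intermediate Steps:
$X{\left(B \right)} = -10 + 2 B$ ($X{\left(B \right)} = - 2 \left(5 - B\right) = -10 + 2 B$)
$U{\left(N \right)} = \left(-10 + 3 N\right) \left(2 + N\right)$ ($U{\left(N \right)} = \left(N + \left(-10 + 2 N\right)\right) \left(N + 2\right) = \left(-10 + 3 N\right) \left(2 + N\right)$)
$F{\left(x,w \right)} = 1 + 4 x$ ($F{\left(x,w \right)} = -3 + \left(4 x + 4\right) = -3 + \left(4 + 4 x\right) = 1 + 4 x$)
$\left(4 - 4\right)^{2} \left(-18\right) F{\left(U{\left(6 \right)},-3 \right)} = \left(4 - 4\right)^{2} \left(-18\right) \left(1 + 4 \left(-20 - 24 + 3 \cdot 6^{2}\right)\right) = 0^{2} \left(-18\right) \left(1 + 4 \left(-20 - 24 + 3 \cdot 36\right)\right) = 0 \left(-18\right) \left(1 + 4 \left(-20 - 24 + 108\right)\right) = 0 \left(1 + 4 \cdot 64\right) = 0 \left(1 + 256\right) = 0 \cdot 257 = 0$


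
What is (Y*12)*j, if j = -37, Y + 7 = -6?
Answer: 5772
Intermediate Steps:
Y = -13 (Y = -7 - 6 = -13)
(Y*12)*j = -13*12*(-37) = -156*(-37) = 5772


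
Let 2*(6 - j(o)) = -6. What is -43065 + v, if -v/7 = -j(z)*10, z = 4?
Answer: -42435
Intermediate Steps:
j(o) = 9 (j(o) = 6 - ½*(-6) = 6 + 3 = 9)
v = 630 (v = -7*(-1*9)*10 = -(-63)*10 = -7*(-90) = 630)
-43065 + v = -43065 + 630 = -42435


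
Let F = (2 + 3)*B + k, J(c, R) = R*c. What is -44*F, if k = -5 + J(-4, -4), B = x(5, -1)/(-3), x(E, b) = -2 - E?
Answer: -2992/3 ≈ -997.33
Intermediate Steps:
B = 7/3 (B = (-2 - 1*5)/(-3) = (-2 - 5)*(-⅓) = -7*(-⅓) = 7/3 ≈ 2.3333)
k = 11 (k = -5 - 4*(-4) = -5 + 16 = 11)
F = 68/3 (F = (2 + 3)*(7/3) + 11 = 5*(7/3) + 11 = 35/3 + 11 = 68/3 ≈ 22.667)
-44*F = -44*68/3 = -2992/3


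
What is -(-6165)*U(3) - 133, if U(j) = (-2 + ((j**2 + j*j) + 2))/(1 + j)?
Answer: 55219/2 ≈ 27610.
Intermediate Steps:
U(j) = 2*j**2/(1 + j) (U(j) = (-2 + ((j**2 + j**2) + 2))/(1 + j) = (-2 + (2*j**2 + 2))/(1 + j) = (-2 + (2 + 2*j**2))/(1 + j) = (2*j**2)/(1 + j) = 2*j**2/(1 + j))
-(-6165)*U(3) - 133 = -(-6165)*2*3**2/(1 + 3) - 133 = -(-6165)*2*9/4 - 133 = -(-6165)*2*9*(1/4) - 133 = -(-6165)*9/2 - 133 = -411*(-135/2) - 133 = 55485/2 - 133 = 55219/2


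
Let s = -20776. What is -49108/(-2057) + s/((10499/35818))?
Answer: -1530210772884/21596443 ≈ -70855.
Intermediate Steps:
-49108/(-2057) + s/((10499/35818)) = -49108/(-2057) - 20776/(10499/35818) = -49108*(-1/2057) - 20776/(10499*(1/35818)) = 49108/2057 - 20776/10499/35818 = 49108/2057 - 20776*35818/10499 = 49108/2057 - 744154768/10499 = -1530210772884/21596443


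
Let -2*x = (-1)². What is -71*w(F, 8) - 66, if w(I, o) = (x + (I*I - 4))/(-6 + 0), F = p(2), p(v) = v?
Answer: -863/12 ≈ -71.917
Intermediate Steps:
F = 2
x = -½ (x = -½*(-1)² = -½*1 = -½ ≈ -0.50000)
w(I, o) = ¾ - I²/6 (w(I, o) = (-½ + (I*I - 4))/(-6 + 0) = (-½ + (I² - 4))/(-6) = (-½ + (-4 + I²))*(-⅙) = (-9/2 + I²)*(-⅙) = ¾ - I²/6)
-71*w(F, 8) - 66 = -71*(¾ - ⅙*2²) - 66 = -71*(¾ - ⅙*4) - 66 = -71*(¾ - ⅔) - 66 = -71*1/12 - 66 = -71/12 - 66 = -863/12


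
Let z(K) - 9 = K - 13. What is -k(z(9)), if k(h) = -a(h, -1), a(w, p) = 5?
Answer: 5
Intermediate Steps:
z(K) = -4 + K (z(K) = 9 + (K - 13) = 9 + (-13 + K) = -4 + K)
k(h) = -5 (k(h) = -1*5 = -5)
-k(z(9)) = -1*(-5) = 5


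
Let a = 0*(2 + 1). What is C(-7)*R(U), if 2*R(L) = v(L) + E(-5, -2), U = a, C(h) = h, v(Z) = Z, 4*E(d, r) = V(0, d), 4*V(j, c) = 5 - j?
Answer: -35/32 ≈ -1.0938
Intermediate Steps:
V(j, c) = 5/4 - j/4 (V(j, c) = (5 - j)/4 = 5/4 - j/4)
E(d, r) = 5/16 (E(d, r) = (5/4 - ¼*0)/4 = (5/4 + 0)/4 = (¼)*(5/4) = 5/16)
a = 0 (a = 0*3 = 0)
U = 0
R(L) = 5/32 + L/2 (R(L) = (L + 5/16)/2 = (5/16 + L)/2 = 5/32 + L/2)
C(-7)*R(U) = -7*(5/32 + (½)*0) = -7*(5/32 + 0) = -7*5/32 = -35/32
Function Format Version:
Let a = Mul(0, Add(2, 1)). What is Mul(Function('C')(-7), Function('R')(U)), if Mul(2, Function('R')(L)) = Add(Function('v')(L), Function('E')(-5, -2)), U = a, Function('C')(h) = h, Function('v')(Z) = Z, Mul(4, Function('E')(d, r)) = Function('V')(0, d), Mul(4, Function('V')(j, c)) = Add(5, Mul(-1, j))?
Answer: Rational(-35, 32) ≈ -1.0938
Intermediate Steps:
Function('V')(j, c) = Add(Rational(5, 4), Mul(Rational(-1, 4), j)) (Function('V')(j, c) = Mul(Rational(1, 4), Add(5, Mul(-1, j))) = Add(Rational(5, 4), Mul(Rational(-1, 4), j)))
Function('E')(d, r) = Rational(5, 16) (Function('E')(d, r) = Mul(Rational(1, 4), Add(Rational(5, 4), Mul(Rational(-1, 4), 0))) = Mul(Rational(1, 4), Add(Rational(5, 4), 0)) = Mul(Rational(1, 4), Rational(5, 4)) = Rational(5, 16))
a = 0 (a = Mul(0, 3) = 0)
U = 0
Function('R')(L) = Add(Rational(5, 32), Mul(Rational(1, 2), L)) (Function('R')(L) = Mul(Rational(1, 2), Add(L, Rational(5, 16))) = Mul(Rational(1, 2), Add(Rational(5, 16), L)) = Add(Rational(5, 32), Mul(Rational(1, 2), L)))
Mul(Function('C')(-7), Function('R')(U)) = Mul(-7, Add(Rational(5, 32), Mul(Rational(1, 2), 0))) = Mul(-7, Add(Rational(5, 32), 0)) = Mul(-7, Rational(5, 32)) = Rational(-35, 32)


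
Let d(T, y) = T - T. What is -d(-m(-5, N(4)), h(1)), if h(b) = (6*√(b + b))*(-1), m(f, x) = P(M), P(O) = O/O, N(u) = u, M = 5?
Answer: 0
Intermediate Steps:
P(O) = 1
m(f, x) = 1
h(b) = -6*√2*√b (h(b) = (6*√(2*b))*(-1) = (6*(√2*√b))*(-1) = (6*√2*√b)*(-1) = -6*√2*√b)
d(T, y) = 0
-d(-m(-5, N(4)), h(1)) = -1*0 = 0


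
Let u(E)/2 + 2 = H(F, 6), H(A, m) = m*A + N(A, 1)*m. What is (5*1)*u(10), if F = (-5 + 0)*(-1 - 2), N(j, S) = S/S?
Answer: 940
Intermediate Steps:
N(j, S) = 1
F = 15 (F = -5*(-3) = 15)
H(A, m) = m + A*m (H(A, m) = m*A + 1*m = A*m + m = m + A*m)
u(E) = 188 (u(E) = -4 + 2*(6*(1 + 15)) = -4 + 2*(6*16) = -4 + 2*96 = -4 + 192 = 188)
(5*1)*u(10) = (5*1)*188 = 5*188 = 940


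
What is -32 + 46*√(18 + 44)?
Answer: -32 + 46*√62 ≈ 330.20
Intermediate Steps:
-32 + 46*√(18 + 44) = -32 + 46*√62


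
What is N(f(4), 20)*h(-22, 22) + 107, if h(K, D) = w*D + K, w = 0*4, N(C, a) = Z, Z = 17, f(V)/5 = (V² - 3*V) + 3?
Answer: -267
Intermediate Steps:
f(V) = 15 - 15*V + 5*V² (f(V) = 5*((V² - 3*V) + 3) = 5*(3 + V² - 3*V) = 15 - 15*V + 5*V²)
N(C, a) = 17
w = 0
h(K, D) = K (h(K, D) = 0*D + K = 0 + K = K)
N(f(4), 20)*h(-22, 22) + 107 = 17*(-22) + 107 = -374 + 107 = -267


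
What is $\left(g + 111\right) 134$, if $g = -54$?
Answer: $7638$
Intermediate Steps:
$\left(g + 111\right) 134 = \left(-54 + 111\right) 134 = 57 \cdot 134 = 7638$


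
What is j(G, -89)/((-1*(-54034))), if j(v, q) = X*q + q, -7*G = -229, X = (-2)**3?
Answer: 623/54034 ≈ 0.011530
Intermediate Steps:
X = -8
G = 229/7 (G = -1/7*(-229) = 229/7 ≈ 32.714)
j(v, q) = -7*q (j(v, q) = -8*q + q = -7*q)
j(G, -89)/((-1*(-54034))) = (-7*(-89))/((-1*(-54034))) = 623/54034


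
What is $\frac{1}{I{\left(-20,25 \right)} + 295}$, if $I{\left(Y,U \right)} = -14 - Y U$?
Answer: $\frac{1}{781} \approx 0.0012804$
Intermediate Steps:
$I{\left(Y,U \right)} = -14 - U Y$
$\frac{1}{I{\left(-20,25 \right)} + 295} = \frac{1}{\left(-14 - 25 \left(-20\right)\right) + 295} = \frac{1}{\left(-14 + 500\right) + 295} = \frac{1}{486 + 295} = \frac{1}{781}$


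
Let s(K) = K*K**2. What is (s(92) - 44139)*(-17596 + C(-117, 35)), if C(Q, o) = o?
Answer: -12899414989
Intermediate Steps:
s(K) = K**3
(s(92) - 44139)*(-17596 + C(-117, 35)) = (92**3 - 44139)*(-17596 + 35) = (778688 - 44139)*(-17561) = 734549*(-17561) = -12899414989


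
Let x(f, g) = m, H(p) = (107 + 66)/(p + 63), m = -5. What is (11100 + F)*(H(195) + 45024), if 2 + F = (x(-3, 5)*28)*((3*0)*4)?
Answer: 64459209385/129 ≈ 4.9968e+8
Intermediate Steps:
H(p) = 173/(63 + p)
x(f, g) = -5
F = -2 (F = -2 + (-5*28)*((3*0)*4) = -2 - 0*4 = -2 - 140*0 = -2 + 0 = -2)
(11100 + F)*(H(195) + 45024) = (11100 - 2)*(173/(63 + 195) + 45024) = 11098*(173/258 + 45024) = 11098*(11616365/258) = 64459209385/129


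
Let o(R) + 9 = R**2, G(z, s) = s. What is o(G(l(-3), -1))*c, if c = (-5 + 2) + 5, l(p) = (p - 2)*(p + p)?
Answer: -16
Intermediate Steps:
l(p) = 2*p*(-2 + p) (l(p) = (-2 + p)*(2*p) = 2*p*(-2 + p))
c = 2 (c = -3 + 5 = 2)
o(R) = -9 + R**2
o(G(l(-3), -1))*c = (-9 + (-1)**2)*2 = (-9 + 1)*2 = -8*2 = -16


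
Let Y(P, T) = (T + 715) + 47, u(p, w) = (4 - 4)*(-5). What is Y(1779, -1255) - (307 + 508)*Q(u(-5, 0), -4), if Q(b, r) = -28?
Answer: 22327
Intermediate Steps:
u(p, w) = 0 (u(p, w) = 0*(-5) = 0)
Y(P, T) = 762 + T (Y(P, T) = (715 + T) + 47 = 762 + T)
Y(1779, -1255) - (307 + 508)*Q(u(-5, 0), -4) = (762 - 1255) - (307 + 508)*(-28) = -493 - 815*(-28) = -493 - 1*(-22820) = -493 + 22820 = 22327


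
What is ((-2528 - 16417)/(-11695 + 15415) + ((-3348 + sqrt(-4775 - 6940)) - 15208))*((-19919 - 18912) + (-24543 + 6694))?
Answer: 32613324835/31 - 56680*I*sqrt(11715) ≈ 1.052e+9 - 6.1348e+6*I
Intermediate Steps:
((-2528 - 16417)/(-11695 + 15415) + ((-3348 + sqrt(-4775 - 6940)) - 15208))*((-19919 - 18912) + (-24543 + 6694)) = (-18945/3720 + ((-3348 + sqrt(-11715)) - 15208))*(-38831 - 17849) = (-18945*1/3720 + ((-3348 + I*sqrt(11715)) - 15208))*(-56680) = (-1263/248 + (-18556 + I*sqrt(11715)))*(-56680) = (-4603151/248 + I*sqrt(11715))*(-56680) = 32613324835/31 - 56680*I*sqrt(11715)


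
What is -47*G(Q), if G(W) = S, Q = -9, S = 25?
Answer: -1175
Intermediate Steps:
G(W) = 25
-47*G(Q) = -47*25 = -1175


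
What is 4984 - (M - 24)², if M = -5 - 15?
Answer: 3048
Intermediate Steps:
M = -20
4984 - (M - 24)² = 4984 - (-20 - 24)² = 4984 - 1*(-44)² = 4984 - 1*1936 = 4984 - 1936 = 3048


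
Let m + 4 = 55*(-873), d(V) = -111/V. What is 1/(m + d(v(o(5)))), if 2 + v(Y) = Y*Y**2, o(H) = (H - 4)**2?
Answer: -1/47908 ≈ -2.0873e-5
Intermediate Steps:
o(H) = (-4 + H)**2
v(Y) = -2 + Y**3 (v(Y) = -2 + Y*Y**2 = -2 + Y**3)
m = -48019 (m = -4 + 55*(-873) = -4 - 48015 = -48019)
1/(m + d(v(o(5)))) = 1/(-48019 - 111/(-2 + ((-4 + 5)**2)**3)) = 1/(-48019 - 111/(-2 + (1**2)**3)) = 1/(-48019 - 111/(-2 + 1**3)) = 1/(-48019 - 111/(-2 + 1)) = 1/(-48019 - 111/(-1)) = 1/(-48019 - 111*(-1)) = 1/(-48019 + 111) = 1/(-47908) = -1/47908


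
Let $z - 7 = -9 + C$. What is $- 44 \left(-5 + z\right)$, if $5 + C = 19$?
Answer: $-308$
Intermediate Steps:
$C = 14$ ($C = -5 + 19 = 14$)
$z = 12$ ($z = 7 + \left(-9 + 14\right) = 7 + 5 = 12$)
$- 44 \left(-5 + z\right) = - 44 \left(-5 + 12\right) = \left(-44\right) 7 = -308$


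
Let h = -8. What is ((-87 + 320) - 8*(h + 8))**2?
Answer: 54289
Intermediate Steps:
((-87 + 320) - 8*(h + 8))**2 = ((-87 + 320) - 8*(-8 + 8))**2 = (233 - 8*0)**2 = (233 + 0)**2 = 233**2 = 54289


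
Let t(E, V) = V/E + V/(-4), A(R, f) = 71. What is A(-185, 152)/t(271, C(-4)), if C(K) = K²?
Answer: -19241/1068 ≈ -18.016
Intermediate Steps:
t(E, V) = -V/4 + V/E (t(E, V) = V/E + V*(-¼) = V/E - V/4 = -V/4 + V/E)
A(-185, 152)/t(271, C(-4)) = 71/(-¼*(-4)² + (-4)²/271) = 71/(-¼*16 + 16*(1/271)) = 71/(-4 + 16/271) = 71/(-1068/271) = 71*(-271/1068) = -19241/1068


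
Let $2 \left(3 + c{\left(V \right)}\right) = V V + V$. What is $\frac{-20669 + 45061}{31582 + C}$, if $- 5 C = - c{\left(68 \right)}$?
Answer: $\frac{121960}{160253} \approx 0.76105$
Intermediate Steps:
$c{\left(V \right)} = -3 + \frac{V}{2} + \frac{V^{2}}{2}$ ($c{\left(V \right)} = -3 + \frac{V V + V}{2} = -3 + \frac{V^{2} + V}{2} = -3 + \frac{V + V^{2}}{2} = -3 + \left(\frac{V}{2} + \frac{V^{2}}{2}\right) = -3 + \frac{V}{2} + \frac{V^{2}}{2}$)
$C = \frac{2343}{5}$ ($C = - \frac{\left(-1\right) \left(-3 + \frac{1}{2} \cdot 68 + \frac{68^{2}}{2}\right)}{5} = - \frac{\left(-1\right) \left(-3 + 34 + \frac{1}{2} \cdot 4624\right)}{5} = - \frac{\left(-1\right) \left(-3 + 34 + 2312\right)}{5} = - \frac{\left(-1\right) 2343}{5} = \left(- \frac{1}{5}\right) \left(-2343\right) = \frac{2343}{5} \approx 468.6$)
$\frac{-20669 + 45061}{31582 + C} = \frac{-20669 + 45061}{31582 + \frac{2343}{5}} = \frac{24392}{\frac{160253}{5}} = 24392 \cdot \frac{5}{160253} = \frac{121960}{160253}$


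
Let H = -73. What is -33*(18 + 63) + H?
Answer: -2746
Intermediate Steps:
-33*(18 + 63) + H = -33*(18 + 63) - 73 = -33*81 - 73 = -2673 - 73 = -2746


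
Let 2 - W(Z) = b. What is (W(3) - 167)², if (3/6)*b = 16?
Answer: 38809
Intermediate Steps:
b = 32 (b = 2*16 = 32)
W(Z) = -30 (W(Z) = 2 - 1*32 = 2 - 32 = -30)
(W(3) - 167)² = (-30 - 167)² = (-197)² = 38809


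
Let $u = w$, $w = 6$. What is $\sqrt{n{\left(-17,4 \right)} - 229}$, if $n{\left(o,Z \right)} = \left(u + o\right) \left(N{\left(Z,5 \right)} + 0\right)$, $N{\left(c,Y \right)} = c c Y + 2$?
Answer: $i \sqrt{1131} \approx 33.63 i$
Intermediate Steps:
$u = 6$
$N{\left(c,Y \right)} = 2 + Y c^{2}$ ($N{\left(c,Y \right)} = c^{2} Y + 2 = Y c^{2} + 2 = 2 + Y c^{2}$)
$n{\left(o,Z \right)} = \left(2 + 5 Z^{2}\right) \left(6 + o\right)$ ($n{\left(o,Z \right)} = \left(6 + o\right) \left(\left(2 + 5 Z^{2}\right) + 0\right) = \left(6 + o\right) \left(2 + 5 Z^{2}\right) = \left(2 + 5 Z^{2}\right) \left(6 + o\right)$)
$\sqrt{n{\left(-17,4 \right)} - 229} = \sqrt{\left(2 + 5 \cdot 4^{2}\right) \left(6 - 17\right) - 229} = \sqrt{\left(2 + 5 \cdot 16\right) \left(-11\right) - 229} = \sqrt{\left(2 + 80\right) \left(-11\right) - 229} = \sqrt{82 \left(-11\right) - 229} = \sqrt{-902 - 229} = \sqrt{-1131} = i \sqrt{1131}$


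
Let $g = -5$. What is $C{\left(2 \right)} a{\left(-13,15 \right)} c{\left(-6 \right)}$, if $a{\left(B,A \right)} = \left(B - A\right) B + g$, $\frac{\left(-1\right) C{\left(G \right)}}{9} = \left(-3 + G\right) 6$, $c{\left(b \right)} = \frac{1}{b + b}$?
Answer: $- \frac{3231}{2} \approx -1615.5$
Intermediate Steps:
$c{\left(b \right)} = \frac{1}{2 b}$
$C{\left(G \right)} = 162 - 54 G$ ($C{\left(G \right)} = - 9 \left(-3 + G\right) 6 = - 9 \left(-18 + 6 G\right) = 162 - 54 G$)
$a{\left(B,A \right)} = -5 + B \left(B - A\right)$ ($a{\left(B,A \right)} = \left(B - A\right) B - 5 = B \left(B - A\right) - 5 = -5 + B \left(B - A\right)$)
$C{\left(2 \right)} a{\left(-13,15 \right)} c{\left(-6 \right)} = \left(162 - 108\right) \left(-5 + \left(-13\right)^{2} - 15 \left(-13\right)\right) \frac{1}{2 \left(-6\right)} = \left(162 - 108\right) \left(-5 + 169 + 195\right) \frac{1}{2} \left(- \frac{1}{6}\right) = 54 \cdot 359 \left(- \frac{1}{12}\right) = 19386 \left(- \frac{1}{12}\right) = - \frac{3231}{2}$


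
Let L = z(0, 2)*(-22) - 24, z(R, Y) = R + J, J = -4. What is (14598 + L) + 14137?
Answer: 28799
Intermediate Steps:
z(R, Y) = -4 + R (z(R, Y) = R - 4 = -4 + R)
L = 64 (L = (-4 + 0)*(-22) - 24 = -4*(-22) - 24 = 88 - 24 = 64)
(14598 + L) + 14137 = (14598 + 64) + 14137 = 14662 + 14137 = 28799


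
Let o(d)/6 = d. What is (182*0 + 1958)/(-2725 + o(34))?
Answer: -1958/2521 ≈ -0.77668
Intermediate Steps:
o(d) = 6*d
(182*0 + 1958)/(-2725 + o(34)) = (182*0 + 1958)/(-2725 + 6*34) = (0 + 1958)/(-2725 + 204) = 1958/(-2521) = 1958*(-1/2521) = -1958/2521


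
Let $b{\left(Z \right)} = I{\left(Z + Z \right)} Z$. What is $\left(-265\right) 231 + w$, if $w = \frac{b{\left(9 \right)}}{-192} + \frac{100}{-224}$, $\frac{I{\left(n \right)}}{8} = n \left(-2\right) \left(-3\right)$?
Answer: $- \frac{3430333}{56} \approx -61256.0$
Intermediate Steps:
$I{\left(n \right)} = 48 n$ ($I{\left(n \right)} = 8 n \left(-2\right) \left(-3\right) = 8 - 2 n \left(-3\right) = 8 \cdot 6 n = 48 n$)
$b{\left(Z \right)} = 96 Z^{2}$ ($b{\left(Z \right)} = 48 \left(Z + Z\right) Z = 48 \cdot 2 Z Z = 96 Z Z = 96 Z^{2}$)
$w = - \frac{2293}{56}$ ($w = \frac{96 \cdot 9^{2}}{-192} + \frac{100}{-224} = 96 \cdot 81 \left(- \frac{1}{192}\right) + 100 \left(- \frac{1}{224}\right) = 7776 \left(- \frac{1}{192}\right) - \frac{25}{56} = - \frac{81}{2} - \frac{25}{56} = - \frac{2293}{56} \approx -40.946$)
$\left(-265\right) 231 + w = \left(-265\right) 231 - \frac{2293}{56} = -61215 - \frac{2293}{56} = - \frac{3430333}{56}$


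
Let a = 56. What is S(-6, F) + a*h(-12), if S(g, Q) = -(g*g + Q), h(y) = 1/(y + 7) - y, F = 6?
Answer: 3094/5 ≈ 618.80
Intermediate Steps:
h(y) = 1/(7 + y) - y
S(g, Q) = -Q - g² (S(g, Q) = -(g² + Q) = -(Q + g²) = -Q - g²)
S(-6, F) + a*h(-12) = (-1*6 - 1*(-6)²) + 56*((1 - 1*(-12)² - 7*(-12))/(7 - 12)) = (-6 - 1*36) + 56*((1 - 1*144 + 84)/(-5)) = (-6 - 36) + 56*(-(1 - 144 + 84)/5) = -42 + 56*(-⅕*(-59)) = -42 + 56*(59/5) = -42 + 3304/5 = 3094/5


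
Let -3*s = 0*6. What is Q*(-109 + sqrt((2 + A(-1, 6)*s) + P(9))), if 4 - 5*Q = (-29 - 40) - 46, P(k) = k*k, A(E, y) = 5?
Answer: -12971/5 + 119*sqrt(83)/5 ≈ -2377.4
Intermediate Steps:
s = 0 (s = -0*6 = -1/3*0 = 0)
P(k) = k**2
Q = 119/5 (Q = 4/5 - ((-29 - 40) - 46)/5 = 4/5 - (-69 - 46)/5 = 4/5 - 1/5*(-115) = 4/5 + 23 = 119/5 ≈ 23.800)
Q*(-109 + sqrt((2 + A(-1, 6)*s) + P(9))) = 119*(-109 + sqrt((2 + 5*0) + 9**2))/5 = 119*(-109 + sqrt((2 + 0) + 81))/5 = 119*(-109 + sqrt(2 + 81))/5 = 119*(-109 + sqrt(83))/5 = -12971/5 + 119*sqrt(83)/5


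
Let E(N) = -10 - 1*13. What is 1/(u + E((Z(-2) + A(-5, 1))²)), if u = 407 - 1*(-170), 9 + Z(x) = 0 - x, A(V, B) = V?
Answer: 1/554 ≈ 0.0018051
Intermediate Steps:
Z(x) = -9 - x (Z(x) = -9 + (0 - x) = -9 - x)
u = 577 (u = 407 + 170 = 577)
E(N) = -23 (E(N) = -10 - 13 = -23)
1/(u + E((Z(-2) + A(-5, 1))²)) = 1/(577 - 23) = 1/554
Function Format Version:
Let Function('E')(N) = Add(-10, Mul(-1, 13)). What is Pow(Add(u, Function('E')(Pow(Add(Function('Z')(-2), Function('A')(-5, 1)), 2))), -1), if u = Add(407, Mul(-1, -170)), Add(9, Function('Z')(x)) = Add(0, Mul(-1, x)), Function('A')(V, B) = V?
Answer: Rational(1, 554) ≈ 0.0018051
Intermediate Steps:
Function('Z')(x) = Add(-9, Mul(-1, x)) (Function('Z')(x) = Add(-9, Add(0, Mul(-1, x))) = Add(-9, Mul(-1, x)))
u = 577 (u = Add(407, 170) = 577)
Function('E')(N) = -23 (Function('E')(N) = Add(-10, -13) = -23)
Pow(Add(u, Function('E')(Pow(Add(Function('Z')(-2), Function('A')(-5, 1)), 2))), -1) = Pow(Add(577, -23), -1) = Pow(554, -1) = Rational(1, 554)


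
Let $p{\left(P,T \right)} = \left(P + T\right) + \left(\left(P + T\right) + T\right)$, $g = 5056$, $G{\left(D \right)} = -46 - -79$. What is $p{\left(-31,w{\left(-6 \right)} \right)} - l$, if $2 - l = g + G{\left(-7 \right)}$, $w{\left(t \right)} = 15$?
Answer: $5070$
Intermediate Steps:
$G{\left(D \right)} = 33$ ($G{\left(D \right)} = -46 + 79 = 33$)
$p{\left(P,T \right)} = 2 P + 3 T$ ($p{\left(P,T \right)} = \left(P + T\right) + \left(P + 2 T\right) = 2 P + 3 T$)
$l = -5087$ ($l = 2 - \left(5056 + 33\right) = 2 - 5089 = -5087$)
$p{\left(-31,w{\left(-6 \right)} \right)} - l = \left(2 \left(-31\right) + 3 \cdot 15\right) - -5087 = \left(-62 + 45\right) + 5087 = -17 + 5087 = 5070$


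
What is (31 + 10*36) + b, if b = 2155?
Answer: 2546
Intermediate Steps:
(31 + 10*36) + b = (31 + 10*36) + 2155 = (31 + 360) + 2155 = 391 + 2155 = 2546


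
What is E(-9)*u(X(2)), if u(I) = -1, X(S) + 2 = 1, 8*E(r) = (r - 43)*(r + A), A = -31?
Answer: -260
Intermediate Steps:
E(r) = (-43 + r)*(-31 + r)/8 (E(r) = ((r - 43)*(r - 31))/8 = ((-43 + r)*(-31 + r))/8 = (-43 + r)*(-31 + r)/8)
X(S) = -1 (X(S) = -2 + 1 = -1)
E(-9)*u(X(2)) = (1333/8 - 37/4*(-9) + (⅛)*(-9)²)*(-1) = (1333/8 + 333/4 + (⅛)*81)*(-1) = (1333/8 + 333/4 + 81/8)*(-1) = 260*(-1) = -260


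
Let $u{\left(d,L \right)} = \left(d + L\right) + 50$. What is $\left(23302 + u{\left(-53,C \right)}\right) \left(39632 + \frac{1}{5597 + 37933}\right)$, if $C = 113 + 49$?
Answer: $\frac{40474470526021}{43530} \approx 9.2981 \cdot 10^{8}$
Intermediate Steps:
$C = 162$
$u{\left(d,L \right)} = 50 + L + d$ ($u{\left(d,L \right)} = \left(L + d\right) + 50 = 50 + L + d$)
$\left(23302 + u{\left(-53,C \right)}\right) \left(39632 + \frac{1}{5597 + 37933}\right) = \left(23302 + \left(50 + 162 - 53\right)\right) \left(39632 + \frac{1}{5597 + 37933}\right) = \left(23302 + 159\right) \left(39632 + \frac{1}{43530}\right) = 23461 \left(39632 + \frac{1}{43530}\right) = 23461 \cdot \frac{1725180961}{43530} = \frac{40474470526021}{43530}$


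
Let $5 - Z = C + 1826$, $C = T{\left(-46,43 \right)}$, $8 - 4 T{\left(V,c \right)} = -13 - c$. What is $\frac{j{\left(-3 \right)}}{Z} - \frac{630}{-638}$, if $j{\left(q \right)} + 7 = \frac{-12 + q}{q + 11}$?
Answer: $\frac{422899}{426184} \approx 0.99229$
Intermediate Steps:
$T{\left(V,c \right)} = \frac{21}{4} + \frac{c}{4}$ ($T{\left(V,c \right)} = 2 - \frac{-13 - c}{4} = 2 + \left(\frac{13}{4} + \frac{c}{4}\right) = \frac{21}{4} + \frac{c}{4}$)
$C = 16$ ($C = \frac{21}{4} + \frac{1}{4} \cdot 43 = \frac{21}{4} + \frac{43}{4} = 16$)
$j{\left(q \right)} = -7 + \frac{-12 + q}{11 + q}$ ($j{\left(q \right)} = -7 + \frac{-12 + q}{q + 11} = -7 + \frac{-12 + q}{11 + q}$)
$Z = -1837$ ($Z = 5 - \left(16 + 1826\right) = 5 - 1842 = -1837$)
$\frac{j{\left(-3 \right)}}{Z} - \frac{630}{-638} = \frac{\frac{1}{11 - 3} \left(-89 - -18\right)}{-1837} - \frac{630}{-638} = \frac{-89 + 18}{8} \left(- \frac{1}{1837}\right) - - \frac{315}{319} = \frac{1}{8} \left(-71\right) \left(- \frac{1}{1837}\right) + \frac{315}{319} = \left(- \frac{71}{8}\right) \left(- \frac{1}{1837}\right) + \frac{315}{319} = \frac{71}{14696} + \frac{315}{319} = \frac{422899}{426184}$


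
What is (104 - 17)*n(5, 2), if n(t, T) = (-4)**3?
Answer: -5568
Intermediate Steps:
n(t, T) = -64
(104 - 17)*n(5, 2) = (104 - 17)*(-64) = 87*(-64) = -5568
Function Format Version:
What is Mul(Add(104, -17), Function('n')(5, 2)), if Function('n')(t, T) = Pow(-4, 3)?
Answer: -5568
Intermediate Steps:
Function('n')(t, T) = -64
Mul(Add(104, -17), Function('n')(5, 2)) = Mul(Add(104, -17), -64) = Mul(87, -64) = -5568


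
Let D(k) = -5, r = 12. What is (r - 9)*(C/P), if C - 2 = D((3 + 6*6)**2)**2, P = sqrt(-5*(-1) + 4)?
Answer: 27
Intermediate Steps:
P = 3 (P = sqrt(5 + 4) = sqrt(9) = 3)
C = 27 (C = 2 + (-5)**2 = 2 + 25 = 27)
(r - 9)*(C/P) = (12 - 9)*(27/3) = 3*(27*(1/3)) = 3*9 = 27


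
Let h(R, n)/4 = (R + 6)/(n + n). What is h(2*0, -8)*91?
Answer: -273/2 ≈ -136.50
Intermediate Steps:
h(R, n) = 2*(6 + R)/n (h(R, n) = 4*((R + 6)/(n + n)) = 4*((6 + R)/((2*n))) = 4*((6 + R)*(1/(2*n))) = 4*((6 + R)/(2*n)) = 2*(6 + R)/n)
h(2*0, -8)*91 = (2*(6 + 2*0)/(-8))*91 = (2*(-⅛)*(6 + 0))*91 = (2*(-⅛)*6)*91 = -3/2*91 = -273/2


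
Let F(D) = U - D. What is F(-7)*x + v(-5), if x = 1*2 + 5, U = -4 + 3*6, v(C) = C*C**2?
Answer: 22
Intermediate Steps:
v(C) = C**3
U = 14 (U = -4 + 18 = 14)
F(D) = 14 - D
x = 7 (x = 2 + 5 = 7)
F(-7)*x + v(-5) = (14 - 1*(-7))*7 + (-5)**3 = (14 + 7)*7 - 125 = 21*7 - 125 = 147 - 125 = 22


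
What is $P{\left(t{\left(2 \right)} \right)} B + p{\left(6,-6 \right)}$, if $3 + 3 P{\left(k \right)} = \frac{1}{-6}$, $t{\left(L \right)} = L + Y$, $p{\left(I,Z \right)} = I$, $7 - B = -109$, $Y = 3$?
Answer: $- \frac{1048}{9} \approx -116.44$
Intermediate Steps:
$B = 116$ ($B = 7 - -109 = 7 + 109 = 116$)
$t{\left(L \right)} = 3 + L$ ($t{\left(L \right)} = L + 3 = 3 + L$)
$P{\left(k \right)} = - \frac{19}{18}$ ($P{\left(k \right)} = -1 + \frac{1}{3 \left(-6\right)} = -1 + \frac{1}{3} \left(- \frac{1}{6}\right) = -1 - \frac{1}{18} = - \frac{19}{18}$)
$P{\left(t{\left(2 \right)} \right)} B + p{\left(6,-6 \right)} = \left(- \frac{19}{18}\right) 116 + 6 = - \frac{1102}{9} + 6 = - \frac{1048}{9}$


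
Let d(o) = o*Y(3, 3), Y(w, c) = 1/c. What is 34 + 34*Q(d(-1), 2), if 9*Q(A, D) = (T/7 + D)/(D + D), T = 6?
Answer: 2312/63 ≈ 36.698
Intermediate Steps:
d(o) = o/3
Q(A, D) = (6/7 + D)/(18*D) (Q(A, D) = ((6/7 + D)/(D + D))/9 = ((6*(⅐) + D)/((2*D)))/9 = ((6/7 + D)*(1/(2*D)))/9 = ((6/7 + D)/(2*D))/9 = (6/7 + D)/(18*D))
34 + 34*Q(d(-1), 2) = 34 + 34*((1/126)*(6 + 7*2)/2) = 34 + 34*((1/126)*(½)*(6 + 14)) = 34 + 34*((1/126)*(½)*20) = 34 + 34*(5/63) = 34 + 170/63 = 2312/63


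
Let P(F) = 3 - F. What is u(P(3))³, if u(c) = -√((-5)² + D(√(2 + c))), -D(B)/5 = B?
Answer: -5*√5*(5 - √2)^(3/2) ≈ -75.916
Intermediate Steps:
D(B) = -5*B
u(c) = -√(25 - 5*√(2 + c)) (u(c) = -√((-5)² - 5*√(2 + c)) = -√(25 - 5*√(2 + c)))
u(P(3))³ = (-√(25 - 5*√(2 + (3 - 1*3))))³ = (-√(25 - 5*√(2 + (3 - 3))))³ = (-√(25 - 5*√(2 + 0)))³ = (-√(25 - 5*√2))³ = -(25 - 5*√2)^(3/2)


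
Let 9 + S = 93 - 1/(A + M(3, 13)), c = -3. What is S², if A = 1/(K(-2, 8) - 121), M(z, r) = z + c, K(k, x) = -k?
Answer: 41209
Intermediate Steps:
M(z, r) = -3 + z (M(z, r) = z - 3 = -3 + z)
A = -1/119 (A = 1/(-1*(-2) - 121) = 1/(2 - 121) = 1/(-119) = -1/119 ≈ -0.0084034)
S = 203 (S = -9 + (93 - 1/(-1/119 + (-3 + 3))) = -9 + (93 - 1/(-1/119 + 0)) = -9 + (93 - 1/(-1/119)) = -9 + (93 - 1*(-119)) = -9 + (93 + 119) = -9 + 212 = 203)
S² = 203² = 41209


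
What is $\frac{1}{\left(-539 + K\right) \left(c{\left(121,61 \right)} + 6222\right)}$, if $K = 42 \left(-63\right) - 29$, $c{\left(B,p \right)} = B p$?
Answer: $- \frac{1}{43720042} \approx -2.2873 \cdot 10^{-8}$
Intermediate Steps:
$K = -2675$ ($K = -2646 - 29 = -2675$)
$\frac{1}{\left(-539 + K\right) \left(c{\left(121,61 \right)} + 6222\right)} = \frac{1}{\left(-539 - 2675\right) \left(121 \cdot 61 + 6222\right)} = \frac{1}{\left(-3214\right) \left(7381 + 6222\right)} = \frac{1}{\left(-3214\right) 13603} = \frac{1}{-43720042} = - \frac{1}{43720042}$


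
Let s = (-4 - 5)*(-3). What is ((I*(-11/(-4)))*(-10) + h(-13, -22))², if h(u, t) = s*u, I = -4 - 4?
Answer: 17161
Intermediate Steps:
I = -8
s = 27 (s = -9*(-3) = 27)
h(u, t) = 27*u
((I*(-11/(-4)))*(-10) + h(-13, -22))² = (-(-88)/(-4)*(-10) + 27*(-13))² = (-(-88)*(-1)/4*(-10) - 351)² = (-8*11/4*(-10) - 351)² = (-22*(-10) - 351)² = (220 - 351)² = (-131)² = 17161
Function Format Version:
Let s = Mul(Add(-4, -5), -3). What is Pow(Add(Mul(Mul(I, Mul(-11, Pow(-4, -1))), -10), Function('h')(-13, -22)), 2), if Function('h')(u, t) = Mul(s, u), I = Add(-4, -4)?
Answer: 17161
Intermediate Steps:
I = -8
s = 27 (s = Mul(-9, -3) = 27)
Function('h')(u, t) = Mul(27, u)
Pow(Add(Mul(Mul(I, Mul(-11, Pow(-4, -1))), -10), Function('h')(-13, -22)), 2) = Pow(Add(Mul(Mul(-8, Mul(-11, Pow(-4, -1))), -10), Mul(27, -13)), 2) = Pow(Add(Mul(Mul(-8, Mul(-11, Rational(-1, 4))), -10), -351), 2) = Pow(Add(Mul(Mul(-8, Rational(11, 4)), -10), -351), 2) = Pow(Add(Mul(-22, -10), -351), 2) = Pow(Add(220, -351), 2) = Pow(-131, 2) = 17161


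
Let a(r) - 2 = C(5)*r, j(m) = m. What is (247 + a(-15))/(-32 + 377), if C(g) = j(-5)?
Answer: 108/115 ≈ 0.93913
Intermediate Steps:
C(g) = -5
a(r) = 2 - 5*r
(247 + a(-15))/(-32 + 377) = (247 + (2 - 5*(-15)))/(-32 + 377) = (247 + (2 + 75))/345 = (247 + 77)*(1/345) = 324*(1/345) = 108/115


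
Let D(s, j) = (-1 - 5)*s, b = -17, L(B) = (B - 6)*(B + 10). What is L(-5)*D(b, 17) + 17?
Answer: -5593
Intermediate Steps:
L(B) = (-6 + B)*(10 + B)
D(s, j) = -6*s
L(-5)*D(b, 17) + 17 = (-60 + (-5)² + 4*(-5))*(-6*(-17)) + 17 = (-60 + 25 - 20)*102 + 17 = -55*102 + 17 = -5610 + 17 = -5593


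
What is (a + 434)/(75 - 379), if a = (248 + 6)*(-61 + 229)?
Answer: -21553/152 ≈ -141.80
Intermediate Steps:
a = 42672 (a = 254*168 = 42672)
(a + 434)/(75 - 379) = (42672 + 434)/(75 - 379) = 43106/(-304) = 43106*(-1/304) = -21553/152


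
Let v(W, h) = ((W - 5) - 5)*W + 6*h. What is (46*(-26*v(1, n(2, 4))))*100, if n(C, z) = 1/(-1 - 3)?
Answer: 1255800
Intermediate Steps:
n(C, z) = -1/4 (n(C, z) = 1/(-4) = -1/4)
v(W, h) = 6*h + W*(-10 + W) (v(W, h) = ((-5 + W) - 5)*W + 6*h = (-10 + W)*W + 6*h = W*(-10 + W) + 6*h = 6*h + W*(-10 + W))
(46*(-26*v(1, n(2, 4))))*100 = (46*(-26*(1**2 - 10*1 + 6*(-1/4))))*100 = (46*(-26*(1 - 10 - 3/2)))*100 = (46*(-26*(-21/2)))*100 = (46*273)*100 = 12558*100 = 1255800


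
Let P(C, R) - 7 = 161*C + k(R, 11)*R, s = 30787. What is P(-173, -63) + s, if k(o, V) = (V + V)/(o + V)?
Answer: 77159/26 ≈ 2967.7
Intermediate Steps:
k(o, V) = 2*V/(V + o) (k(o, V) = (2*V)/(V + o) = 2*V/(V + o))
P(C, R) = 7 + 161*C + 22*R/(11 + R) (P(C, R) = 7 + (161*C + (2*11/(11 + R))*R) = 7 + (161*C + (22/(11 + R))*R) = 7 + (161*C + 22*R/(11 + R)) = 7 + 161*C + 22*R/(11 + R))
P(-173, -63) + s = (22*(-63) + 7*(1 + 23*(-173))*(11 - 63))/(11 - 63) + 30787 = (-1386 + 7*(1 - 3979)*(-52))/(-52) + 30787 = -(-1386 + 7*(-3978)*(-52))/52 + 30787 = -(-1386 + 1447992)/52 + 30787 = -1/52*1446606 + 30787 = -723303/26 + 30787 = 77159/26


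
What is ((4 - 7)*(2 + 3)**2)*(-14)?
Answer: 1050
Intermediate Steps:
((4 - 7)*(2 + 3)**2)*(-14) = -3*5**2*(-14) = -3*25*(-14) = -75*(-14) = 1050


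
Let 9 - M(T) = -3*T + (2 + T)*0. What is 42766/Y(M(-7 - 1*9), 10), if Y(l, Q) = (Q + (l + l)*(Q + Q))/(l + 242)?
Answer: -4340749/775 ≈ -5601.0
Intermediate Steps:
M(T) = 9 + 3*T (M(T) = 9 - (-3*T + (2 + T)*0) = 9 - (-3*T + 0) = 9 - (-3)*T = 9 + 3*T)
Y(l, Q) = (Q + 4*Q*l)/(242 + l) (Y(l, Q) = (Q + (2*l)*(2*Q))/(242 + l) = (Q + 4*Q*l)/(242 + l))
42766/Y(M(-7 - 1*9), 10) = 42766/((10*(1 + 4*(9 + 3*(-7 - 1*9)))/(242 + (9 + 3*(-7 - 1*9))))) = 42766/((10*(1 + 4*(9 + 3*(-7 - 9)))/(242 + (9 + 3*(-7 - 9))))) = 42766/((10*(1 + 4*(9 + 3*(-16)))/(242 + (9 + 3*(-16))))) = 42766/((10*(1 + 4*(9 - 48))/(242 + (9 - 48)))) = 42766/((10*(1 + 4*(-39))/(242 - 39))) = 42766/((10*(1 - 156)/203)) = 42766/((10*(1/203)*(-155))) = 42766/(-1550/203) = 42766*(-203/1550) = -4340749/775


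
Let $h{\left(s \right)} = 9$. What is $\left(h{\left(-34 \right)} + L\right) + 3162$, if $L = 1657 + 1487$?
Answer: $6315$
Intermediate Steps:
$L = 3144$
$\left(h{\left(-34 \right)} + L\right) + 3162 = \left(9 + 3144\right) + 3162 = 3153 + 3162 = 6315$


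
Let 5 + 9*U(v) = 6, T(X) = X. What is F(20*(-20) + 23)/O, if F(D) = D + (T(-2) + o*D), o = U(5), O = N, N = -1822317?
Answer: 3788/16400853 ≈ 0.00023096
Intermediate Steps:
O = -1822317
U(v) = ⅑ (U(v) = -5/9 + (⅑)*6 = -5/9 + ⅔ = ⅑)
o = ⅑ ≈ 0.11111
F(D) = -2 + 10*D/9 (F(D) = D + (-2 + D/9) = -2 + 10*D/9)
F(20*(-20) + 23)/O = (-2 + 10*(20*(-20) + 23)/9)/(-1822317) = (-2 + 10*(-400 + 23)/9)*(-1/1822317) = (-2 + (10/9)*(-377))*(-1/1822317) = (-2 - 3770/9)*(-1/1822317) = -3788/9*(-1/1822317) = 3788/16400853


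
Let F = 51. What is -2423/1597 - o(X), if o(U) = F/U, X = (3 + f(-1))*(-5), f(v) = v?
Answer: 57217/15970 ≈ 3.5828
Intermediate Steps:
X = -10 (X = (3 - 1)*(-5) = 2*(-5) = -10)
o(U) = 51/U
-2423/1597 - o(X) = -2423/1597 - 51/(-10) = -2423*1/1597 - 51*(-1)/10 = -2423/1597 - 1*(-51/10) = -2423/1597 + 51/10 = 57217/15970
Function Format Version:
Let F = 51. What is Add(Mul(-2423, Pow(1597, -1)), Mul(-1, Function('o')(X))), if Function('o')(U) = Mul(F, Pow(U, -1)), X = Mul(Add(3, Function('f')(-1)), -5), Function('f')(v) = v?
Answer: Rational(57217, 15970) ≈ 3.5828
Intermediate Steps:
X = -10 (X = Mul(Add(3, -1), -5) = Mul(2, -5) = -10)
Function('o')(U) = Mul(51, Pow(U, -1))
Add(Mul(-2423, Pow(1597, -1)), Mul(-1, Function('o')(X))) = Add(Mul(-2423, Pow(1597, -1)), Mul(-1, Mul(51, Pow(-10, -1)))) = Add(Mul(-2423, Rational(1, 1597)), Mul(-1, Mul(51, Rational(-1, 10)))) = Add(Rational(-2423, 1597), Mul(-1, Rational(-51, 10))) = Add(Rational(-2423, 1597), Rational(51, 10)) = Rational(57217, 15970)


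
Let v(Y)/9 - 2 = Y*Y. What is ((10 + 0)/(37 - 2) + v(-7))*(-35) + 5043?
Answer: -11032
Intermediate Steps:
v(Y) = 18 + 9*Y² (v(Y) = 18 + 9*(Y*Y) = 18 + 9*Y²)
((10 + 0)/(37 - 2) + v(-7))*(-35) + 5043 = ((10 + 0)/(37 - 2) + (18 + 9*(-7)²))*(-35) + 5043 = (10/35 + (18 + 9*49))*(-35) + 5043 = (10*(1/35) + (18 + 441))*(-35) + 5043 = (2/7 + 459)*(-35) + 5043 = (3215/7)*(-35) + 5043 = -16075 + 5043 = -11032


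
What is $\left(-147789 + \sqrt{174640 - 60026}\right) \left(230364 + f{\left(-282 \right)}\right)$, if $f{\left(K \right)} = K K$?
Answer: $-45798037632 + 309888 \sqrt{114614} \approx -4.5693 \cdot 10^{10}$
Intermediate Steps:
$f{\left(K \right)} = K^{2}$
$\left(-147789 + \sqrt{174640 - 60026}\right) \left(230364 + f{\left(-282 \right)}\right) = \left(-147789 + \sqrt{174640 - 60026}\right) \left(230364 + \left(-282\right)^{2}\right) = \left(-147789 + \sqrt{114614}\right) \left(230364 + 79524\right) = \left(-147789 + \sqrt{114614}\right) 309888 = -45798037632 + 309888 \sqrt{114614}$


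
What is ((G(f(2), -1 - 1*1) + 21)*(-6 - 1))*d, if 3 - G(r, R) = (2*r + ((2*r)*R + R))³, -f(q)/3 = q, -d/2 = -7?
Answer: 95648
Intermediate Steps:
d = 14 (d = -2*(-7) = 14)
f(q) = -3*q
G(r, R) = 3 - (R + 2*r + 2*R*r)³ (G(r, R) = 3 - (2*r + ((2*r)*R + R))³ = 3 - (2*r + (2*R*r + R))³ = 3 - (2*r + (R + 2*R*r))³ = 3 - (R + 2*r + 2*R*r)³)
((G(f(2), -1 - 1*1) + 21)*(-6 - 1))*d = (((3 - ((-1 - 1*1) + 2*(-3*2) + 2*(-1 - 1*1)*(-3*2))³) + 21)*(-6 - 1))*14 = (((3 - ((-1 - 1) + 2*(-6) + 2*(-1 - 1)*(-6))³) + 21)*(-7))*14 = (((3 - (-2 - 12 + 2*(-2)*(-6))³) + 21)*(-7))*14 = (((3 - (-2 - 12 + 24)³) + 21)*(-7))*14 = (((3 - 1*10³) + 21)*(-7))*14 = (((3 - 1*1000) + 21)*(-7))*14 = (((3 - 1000) + 21)*(-7))*14 = ((-997 + 21)*(-7))*14 = -976*(-7)*14 = 6832*14 = 95648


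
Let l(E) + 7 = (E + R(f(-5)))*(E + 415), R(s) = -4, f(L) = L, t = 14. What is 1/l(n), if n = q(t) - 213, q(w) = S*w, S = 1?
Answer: -1/43855 ≈ -2.2802e-5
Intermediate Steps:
q(w) = w (q(w) = 1*w = w)
n = -199 (n = 14 - 213 = -199)
l(E) = -7 + (-4 + E)*(415 + E) (l(E) = -7 + (E - 4)*(E + 415) = -7 + (-4 + E)*(415 + E))
1/l(n) = 1/(-1667 + (-199)² + 411*(-199)) = 1/(-1667 + 39601 - 81789) = 1/(-43855) = -1/43855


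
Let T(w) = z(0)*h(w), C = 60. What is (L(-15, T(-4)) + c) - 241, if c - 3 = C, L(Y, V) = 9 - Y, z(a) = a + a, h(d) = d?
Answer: -154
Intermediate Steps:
z(a) = 2*a
T(w) = 0 (T(w) = (2*0)*w = 0*w = 0)
c = 63 (c = 3 + 60 = 63)
(L(-15, T(-4)) + c) - 241 = ((9 - 1*(-15)) + 63) - 241 = ((9 + 15) + 63) - 241 = (24 + 63) - 241 = 87 - 241 = -154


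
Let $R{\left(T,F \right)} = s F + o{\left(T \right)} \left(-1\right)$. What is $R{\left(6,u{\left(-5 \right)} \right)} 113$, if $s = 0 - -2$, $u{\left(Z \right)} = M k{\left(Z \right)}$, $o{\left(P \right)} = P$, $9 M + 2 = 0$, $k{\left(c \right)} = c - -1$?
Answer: $- \frac{4294}{9} \approx -477.11$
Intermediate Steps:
$k{\left(c \right)} = 1 + c$ ($k{\left(c \right)} = c + 1 = 1 + c$)
$M = - \frac{2}{9}$ ($M = - \frac{2}{9} + \frac{1}{9} \cdot 0 = - \frac{2}{9} + 0 = - \frac{2}{9} \approx -0.22222$)
$u{\left(Z \right)} = - \frac{2}{9} - \frac{2 Z}{9}$ ($u{\left(Z \right)} = - \frac{2 \left(1 + Z\right)}{9} = - \frac{2}{9} - \frac{2 Z}{9}$)
$s = 2$ ($s = 0 + 2 = 2$)
$R{\left(T,F \right)} = - T + 2 F$ ($R{\left(T,F \right)} = 2 F + T \left(-1\right) = 2 F - T = - T + 2 F$)
$R{\left(6,u{\left(-5 \right)} \right)} 113 = \left(\left(-1\right) 6 + 2 \left(- \frac{2}{9} - - \frac{10}{9}\right)\right) 113 = \left(-6 + 2 \left(- \frac{2}{9} + \frac{10}{9}\right)\right) 113 = \left(-6 + 2 \cdot \frac{8}{9}\right) 113 = \left(-6 + \frac{16}{9}\right) 113 = \left(- \frac{38}{9}\right) 113 = - \frac{4294}{9}$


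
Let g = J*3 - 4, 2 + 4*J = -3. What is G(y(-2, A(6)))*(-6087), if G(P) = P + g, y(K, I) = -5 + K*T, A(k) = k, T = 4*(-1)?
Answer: 115653/4 ≈ 28913.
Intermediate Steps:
J = -5/4 (J = -½ + (¼)*(-3) = -½ - ¾ = -5/4 ≈ -1.2500)
T = -4
g = -31/4 (g = -5/4*3 - 4 = -15/4 - 4 = -31/4 ≈ -7.7500)
y(K, I) = -5 - 4*K (y(K, I) = -5 + K*(-4) = -5 - 4*K)
G(P) = -31/4 + P (G(P) = P - 31/4 = -31/4 + P)
G(y(-2, A(6)))*(-6087) = (-31/4 + (-5 - 4*(-2)))*(-6087) = (-31/4 + (-5 + 8))*(-6087) = (-31/4 + 3)*(-6087) = -19/4*(-6087) = 115653/4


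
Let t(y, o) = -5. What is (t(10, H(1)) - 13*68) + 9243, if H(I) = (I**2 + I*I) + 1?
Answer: 8354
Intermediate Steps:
H(I) = 1 + 2*I**2 (H(I) = (I**2 + I**2) + 1 = 2*I**2 + 1 = 1 + 2*I**2)
(t(10, H(1)) - 13*68) + 9243 = (-5 - 13*68) + 9243 = (-5 - 884) + 9243 = -889 + 9243 = 8354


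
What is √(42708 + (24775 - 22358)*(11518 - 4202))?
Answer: 2*√4431370 ≈ 4210.2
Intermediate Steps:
√(42708 + (24775 - 22358)*(11518 - 4202)) = √(42708 + 2417*7316) = √(42708 + 17682772) = √17725480 = 2*√4431370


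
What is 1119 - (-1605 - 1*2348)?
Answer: 5072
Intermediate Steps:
1119 - (-1605 - 1*2348) = 1119 - (-1605 - 2348) = 1119 - 1*(-3953) = 1119 + 3953 = 5072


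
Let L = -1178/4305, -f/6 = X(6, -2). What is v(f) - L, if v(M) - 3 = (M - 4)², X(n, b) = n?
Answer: 6902093/4305 ≈ 1603.3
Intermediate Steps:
f = -36 (f = -6*6 = -36)
L = -1178/4305 (L = -1178*1/4305 = -1178/4305 ≈ -0.27364)
v(M) = 3 + (-4 + M)² (v(M) = 3 + (M - 4)² = 3 + (-4 + M)²)
v(f) - L = (3 + (-4 - 36)²) - 1*(-1178/4305) = (3 + (-40)²) + 1178/4305 = (3 + 1600) + 1178/4305 = 1603 + 1178/4305 = 6902093/4305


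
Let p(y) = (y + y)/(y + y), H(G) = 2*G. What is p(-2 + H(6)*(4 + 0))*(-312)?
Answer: -312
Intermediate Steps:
p(y) = 1 (p(y) = (2*y)/((2*y)) = (2*y)*(1/(2*y)) = 1)
p(-2 + H(6)*(4 + 0))*(-312) = 1*(-312) = -312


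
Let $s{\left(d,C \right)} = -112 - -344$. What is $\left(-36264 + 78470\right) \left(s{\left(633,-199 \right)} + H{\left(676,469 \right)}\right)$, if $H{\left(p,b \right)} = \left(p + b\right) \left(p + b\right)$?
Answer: $55342912942$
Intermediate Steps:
$H{\left(p,b \right)} = \left(b + p\right)^{2}$ ($H{\left(p,b \right)} = \left(b + p\right) \left(b + p\right) = \left(b + p\right)^{2}$)
$s{\left(d,C \right)} = 232$ ($s{\left(d,C \right)} = -112 + 344 = 232$)
$\left(-36264 + 78470\right) \left(s{\left(633,-199 \right)} + H{\left(676,469 \right)}\right) = \left(-36264 + 78470\right) \left(232 + \left(469 + 676\right)^{2}\right) = 42206 \left(232 + 1145^{2}\right) = 42206 \left(232 + 1311025\right) = 42206 \cdot 1311257 = 55342912942$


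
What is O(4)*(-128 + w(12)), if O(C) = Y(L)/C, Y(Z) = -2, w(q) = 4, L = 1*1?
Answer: 62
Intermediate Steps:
L = 1
O(C) = -2/C
O(4)*(-128 + w(12)) = (-2/4)*(-128 + 4) = -2*¼*(-124) = -½*(-124) = 62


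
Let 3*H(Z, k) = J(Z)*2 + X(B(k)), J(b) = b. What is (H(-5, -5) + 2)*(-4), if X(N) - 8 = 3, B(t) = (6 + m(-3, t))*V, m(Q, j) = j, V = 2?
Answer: -28/3 ≈ -9.3333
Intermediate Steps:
B(t) = 12 + 2*t (B(t) = (6 + t)*2 = 12 + 2*t)
X(N) = 11 (X(N) = 8 + 3 = 11)
H(Z, k) = 11/3 + 2*Z/3 (H(Z, k) = (Z*2 + 11)/3 = (2*Z + 11)/3 = (11 + 2*Z)/3 = 11/3 + 2*Z/3)
(H(-5, -5) + 2)*(-4) = ((11/3 + (⅔)*(-5)) + 2)*(-4) = ((11/3 - 10/3) + 2)*(-4) = (⅓ + 2)*(-4) = (7/3)*(-4) = -28/3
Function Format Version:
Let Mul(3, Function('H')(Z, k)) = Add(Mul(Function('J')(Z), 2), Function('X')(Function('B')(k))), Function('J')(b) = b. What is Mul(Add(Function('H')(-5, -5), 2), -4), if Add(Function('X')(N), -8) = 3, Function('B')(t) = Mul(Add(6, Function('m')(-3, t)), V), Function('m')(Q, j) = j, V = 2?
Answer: Rational(-28, 3) ≈ -9.3333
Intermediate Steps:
Function('B')(t) = Add(12, Mul(2, t)) (Function('B')(t) = Mul(Add(6, t), 2) = Add(12, Mul(2, t)))
Function('X')(N) = 11 (Function('X')(N) = Add(8, 3) = 11)
Function('H')(Z, k) = Add(Rational(11, 3), Mul(Rational(2, 3), Z)) (Function('H')(Z, k) = Mul(Rational(1, 3), Add(Mul(Z, 2), 11)) = Mul(Rational(1, 3), Add(Mul(2, Z), 11)) = Mul(Rational(1, 3), Add(11, Mul(2, Z))) = Add(Rational(11, 3), Mul(Rational(2, 3), Z)))
Mul(Add(Function('H')(-5, -5), 2), -4) = Mul(Add(Add(Rational(11, 3), Mul(Rational(2, 3), -5)), 2), -4) = Mul(Add(Add(Rational(11, 3), Rational(-10, 3)), 2), -4) = Mul(Add(Rational(1, 3), 2), -4) = Mul(Rational(7, 3), -4) = Rational(-28, 3)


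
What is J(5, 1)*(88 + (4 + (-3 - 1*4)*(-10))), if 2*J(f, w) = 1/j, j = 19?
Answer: 81/19 ≈ 4.2632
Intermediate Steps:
J(f, w) = 1/38 (J(f, w) = (½)/19 = (½)*(1/19) = 1/38)
J(5, 1)*(88 + (4 + (-3 - 1*4)*(-10))) = (88 + (4 + (-3 - 1*4)*(-10)))/38 = (88 + (4 + (-3 - 4)*(-10)))/38 = (88 + (4 - 7*(-10)))/38 = (88 + (4 + 70))/38 = (88 + 74)/38 = (1/38)*162 = 81/19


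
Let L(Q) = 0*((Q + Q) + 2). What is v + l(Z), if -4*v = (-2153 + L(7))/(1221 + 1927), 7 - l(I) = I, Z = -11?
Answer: 228809/12592 ≈ 18.171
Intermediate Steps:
L(Q) = 0 (L(Q) = 0*(2*Q + 2) = 0*(2 + 2*Q) = 0)
l(I) = 7 - I
v = 2153/12592 (v = -(-2153 + 0)/(4*(1221 + 1927)) = -(-2153)/(4*3148) = -¼*(-2153/3148) = 2153/12592 ≈ 0.17098)
v + l(Z) = 2153/12592 + (7 - 1*(-11)) = 2153/12592 + (7 + 11) = 2153/12592 + 18 = 228809/12592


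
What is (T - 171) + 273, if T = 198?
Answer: 300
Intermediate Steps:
(T - 171) + 273 = (198 - 171) + 273 = 27 + 273 = 300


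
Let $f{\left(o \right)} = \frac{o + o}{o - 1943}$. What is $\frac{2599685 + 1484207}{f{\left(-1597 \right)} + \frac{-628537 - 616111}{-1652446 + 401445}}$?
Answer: $\frac{9042846767328840}{4200875557} \approx 2.1526 \cdot 10^{6}$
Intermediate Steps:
$f{\left(o \right)} = \frac{2 o}{-1943 + o}$
$\frac{2599685 + 1484207}{f{\left(-1597 \right)} + \frac{-628537 - 616111}{-1652446 + 401445}} = \frac{2599685 + 1484207}{2 \left(-1597\right) \frac{1}{-1943 - 1597} + \frac{-628537 - 616111}{-1652446 + 401445}} = \frac{4083892}{2 \left(-1597\right) \frac{1}{-3540} - \frac{1244648}{-1251001}} = \frac{4083892}{2 \left(-1597\right) \left(- \frac{1}{3540}\right) - - \frac{1244648}{1251001}} = \frac{4083892}{\frac{1597}{1770} + \frac{1244648}{1251001}} = \frac{4083892}{\frac{4200875557}{2214271770}} = 4083892 \cdot \frac{2214271770}{4200875557} = \frac{9042846767328840}{4200875557}$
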